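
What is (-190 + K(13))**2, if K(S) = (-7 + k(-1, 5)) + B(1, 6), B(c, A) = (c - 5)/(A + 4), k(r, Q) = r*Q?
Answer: 1024144/25 ≈ 40966.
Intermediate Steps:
k(r, Q) = Q*r
B(c, A) = (-5 + c)/(4 + A)
K(S) = -62/5 (K(S) = (-7 + 5*(-1)) + (-5 + 1)/(4 + 6) = (-7 - 5) - 4/10 = -12 + (1/10)*(-4) = -12 - 2/5 = -62/5)
(-190 + K(13))**2 = (-190 - 62/5)**2 = (-1012/5)**2 = 1024144/25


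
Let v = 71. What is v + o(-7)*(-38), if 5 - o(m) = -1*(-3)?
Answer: -5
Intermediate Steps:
o(m) = 2 (o(m) = 5 - (-1)*(-3) = 5 - 1*3 = 5 - 3 = 2)
v + o(-7)*(-38) = 71 + 2*(-38) = 71 - 76 = -5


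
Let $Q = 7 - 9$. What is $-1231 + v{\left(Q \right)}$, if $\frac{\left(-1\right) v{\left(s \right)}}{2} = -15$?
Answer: $-1201$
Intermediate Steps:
$Q = -2$
$v{\left(s \right)} = 30$ ($v{\left(s \right)} = \left(-2\right) \left(-15\right) = 30$)
$-1231 + v{\left(Q \right)} = -1231 + 30 = -1201$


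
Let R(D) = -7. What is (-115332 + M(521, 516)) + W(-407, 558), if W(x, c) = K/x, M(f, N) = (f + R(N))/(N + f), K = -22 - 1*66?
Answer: -4425146194/38369 ≈ -1.1533e+5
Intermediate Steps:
K = -88 (K = -22 - 66 = -88)
M(f, N) = (-7 + f)/(N + f) (M(f, N) = (f - 7)/(N + f) = (-7 + f)/(N + f))
W(x, c) = -88/x
(-115332 + M(521, 516)) + W(-407, 558) = (-115332 + (-7 + 521)/(516 + 521)) - 88/(-407) = (-115332 + 514/1037) - 88*(-1/407) = (-115332 + (1/1037)*514) + 8/37 = (-115332 + 514/1037) + 8/37 = -119598770/1037 + 8/37 = -4425146194/38369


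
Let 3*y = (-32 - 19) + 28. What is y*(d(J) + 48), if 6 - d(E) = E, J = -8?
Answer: -1426/3 ≈ -475.33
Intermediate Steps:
y = -23/3 (y = ((-32 - 19) + 28)/3 = (-51 + 28)/3 = (⅓)*(-23) = -23/3 ≈ -7.6667)
d(E) = 6 - E
y*(d(J) + 48) = -23*((6 - 1*(-8)) + 48)/3 = -23*((6 + 8) + 48)/3 = -23*(14 + 48)/3 = -23/3*62 = -1426/3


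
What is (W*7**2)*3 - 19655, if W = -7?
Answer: -20684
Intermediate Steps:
(W*7**2)*3 - 19655 = -7*7**2*3 - 19655 = -7*49*3 - 19655 = -343*3 - 19655 = -1029 - 19655 = -20684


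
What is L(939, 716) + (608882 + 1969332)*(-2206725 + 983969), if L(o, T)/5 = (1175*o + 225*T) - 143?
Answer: -3152520316374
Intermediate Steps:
L(o, T) = -715 + 1125*T + 5875*o (L(o, T) = 5*((1175*o + 225*T) - 143) = 5*((225*T + 1175*o) - 143) = 5*(-143 + 225*T + 1175*o) = -715 + 1125*T + 5875*o)
L(939, 716) + (608882 + 1969332)*(-2206725 + 983969) = (-715 + 1125*716 + 5875*939) + (608882 + 1969332)*(-2206725 + 983969) = (-715 + 805500 + 5516625) + 2578214*(-1222756) = 6321410 - 3152526637784 = -3152520316374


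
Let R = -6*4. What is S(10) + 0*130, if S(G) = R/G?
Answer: -12/5 ≈ -2.4000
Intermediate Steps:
R = -24
S(G) = -24/G
S(10) + 0*130 = -24/10 + 0*130 = -24*⅒ + 0 = -12/5 + 0 = -12/5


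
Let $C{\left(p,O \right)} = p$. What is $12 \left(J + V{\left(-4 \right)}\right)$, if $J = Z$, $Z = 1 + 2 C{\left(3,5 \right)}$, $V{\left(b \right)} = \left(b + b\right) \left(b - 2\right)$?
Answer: $660$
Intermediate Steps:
$V{\left(b \right)} = 2 b \left(-2 + b\right)$
$Z = 7$ ($Z = 1 + 2 \cdot 3 = 1 + 6 = 7$)
$J = 7$
$12 \left(J + V{\left(-4 \right)}\right) = 12 \left(7 + 2 \left(-4\right) \left(-2 - 4\right)\right) = 12 \left(7 + 2 \left(-4\right) \left(-6\right)\right) = 12 \left(7 + 48\right) = 12 \cdot 55 = 660$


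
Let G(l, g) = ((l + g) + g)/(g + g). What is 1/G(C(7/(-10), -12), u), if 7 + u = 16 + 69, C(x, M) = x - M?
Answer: 1560/1673 ≈ 0.93246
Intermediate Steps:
u = 78 (u = -7 + (16 + 69) = -7 + 85 = 78)
G(l, g) = (l + 2*g)/(2*g) (G(l, g) = ((g + l) + g)/((2*g)) = (l + 2*g)*(1/(2*g)) = (l + 2*g)/(2*g))
1/G(C(7/(-10), -12), u) = 1/((78 + (7/(-10) - 1*(-12))/2)/78) = 1/((78 + (7*(-⅒) + 12)/2)/78) = 1/((78 + (-7/10 + 12)/2)/78) = 1/((78 + (½)*(113/10))/78) = 1/((78 + 113/20)/78) = 1/((1/78)*(1673/20)) = 1/(1673/1560) = 1560/1673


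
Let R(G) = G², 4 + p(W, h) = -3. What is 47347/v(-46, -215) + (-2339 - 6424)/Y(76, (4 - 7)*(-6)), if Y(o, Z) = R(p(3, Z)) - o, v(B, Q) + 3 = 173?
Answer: 922693/1530 ≈ 603.07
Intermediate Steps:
p(W, h) = -7 (p(W, h) = -4 - 3 = -7)
v(B, Q) = 170 (v(B, Q) = -3 + 173 = 170)
Y(o, Z) = 49 - o (Y(o, Z) = (-7)² - o = 49 - o)
47347/v(-46, -215) + (-2339 - 6424)/Y(76, (4 - 7)*(-6)) = 47347/170 + (-2339 - 6424)/(49 - 1*76) = 47347*(1/170) - 8763/(49 - 76) = 47347/170 - 8763/(-27) = 47347/170 - 8763*(-1/27) = 47347/170 + 2921/9 = 922693/1530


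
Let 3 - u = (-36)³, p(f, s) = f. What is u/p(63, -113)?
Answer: 15553/21 ≈ 740.62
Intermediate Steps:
u = 46659 (u = 3 - 1*(-36)³ = 3 - 1*(-46656) = 3 + 46656 = 46659)
u/p(63, -113) = 46659/63 = 46659*(1/63) = 15553/21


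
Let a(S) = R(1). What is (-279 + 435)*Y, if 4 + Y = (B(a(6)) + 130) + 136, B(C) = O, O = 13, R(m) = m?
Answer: 42900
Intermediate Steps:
a(S) = 1
B(C) = 13
Y = 275 (Y = -4 + ((13 + 130) + 136) = -4 + (143 + 136) = -4 + 279 = 275)
(-279 + 435)*Y = (-279 + 435)*275 = 156*275 = 42900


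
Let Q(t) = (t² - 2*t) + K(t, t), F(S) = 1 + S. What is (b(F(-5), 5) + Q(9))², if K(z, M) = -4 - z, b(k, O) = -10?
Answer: 1600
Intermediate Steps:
Q(t) = -4 + t² - 3*t (Q(t) = (t² - 2*t) + (-4 - t) = -4 + t² - 3*t)
(b(F(-5), 5) + Q(9))² = (-10 + (-4 + 9² - 3*9))² = (-10 + (-4 + 81 - 27))² = (-10 + 50)² = 40² = 1600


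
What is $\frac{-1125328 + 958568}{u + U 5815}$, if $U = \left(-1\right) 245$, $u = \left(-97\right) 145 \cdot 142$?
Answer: $\frac{33352}{684381} \approx 0.048733$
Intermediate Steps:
$u = -1997230$ ($u = \left(-14065\right) 142 = -1997230$)
$U = -245$
$\frac{-1125328 + 958568}{u + U 5815} = \frac{-1125328 + 958568}{-1997230 - 1424675} = - \frac{166760}{-1997230 - 1424675} = - \frac{166760}{-3421905} = \left(-166760\right) \left(- \frac{1}{3421905}\right) = \frac{33352}{684381}$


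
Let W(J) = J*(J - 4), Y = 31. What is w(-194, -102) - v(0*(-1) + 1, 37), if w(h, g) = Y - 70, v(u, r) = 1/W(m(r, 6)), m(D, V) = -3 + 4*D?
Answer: -797356/20445 ≈ -39.000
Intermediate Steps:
W(J) = J*(-4 + J)
v(u, r) = 1/((-7 + 4*r)*(-3 + 4*r)) (v(u, r) = 1/((-3 + 4*r)*(-4 + (-3 + 4*r))) = 1/((-3 + 4*r)*(-7 + 4*r)) = 1/((-7 + 4*r)*(-3 + 4*r)))
w(h, g) = -39 (w(h, g) = 31 - 70 = -39)
w(-194, -102) - v(0*(-1) + 1, 37) = -39 - 1/((-7 + 4*37)*(-3 + 4*37)) = -39 - 1/((-7 + 148)*(-3 + 148)) = -39 - 1/(141*145) = -39 - 1*1/20445 = -39 - 1/20445 = -797356/20445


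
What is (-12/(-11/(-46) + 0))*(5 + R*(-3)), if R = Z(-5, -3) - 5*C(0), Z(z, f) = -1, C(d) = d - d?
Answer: -4416/11 ≈ -401.45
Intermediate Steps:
C(d) = 0
R = -1 (R = -1 - 5*0 = -1 + 0 = -1)
(-12/(-11/(-46) + 0))*(5 + R*(-3)) = (-12/(-11/(-46) + 0))*(5 - 1*(-3)) = (-12/(-11*(-1/46) + 0))*(5 + 3) = -12/(11/46 + 0)*8 = -12/11/46*8 = -12*46/11*8 = -552/11*8 = -4416/11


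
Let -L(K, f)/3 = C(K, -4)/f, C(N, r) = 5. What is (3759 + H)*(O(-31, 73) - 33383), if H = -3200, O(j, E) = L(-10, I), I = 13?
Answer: -18661742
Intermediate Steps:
L(K, f) = -15/f
O(j, E) = -15/13
(3759 + H)*(O(-31, 73) - 33383) = (3759 - 3200)*(-15/13 - 33383) = 559*(-433994/13) = -18661742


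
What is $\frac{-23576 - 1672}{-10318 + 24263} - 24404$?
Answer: $- \frac{340339028}{13945} \approx -24406.0$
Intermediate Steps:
$\frac{-23576 - 1672}{-10318 + 24263} - 24404 = - \frac{25248}{13945} - 24404 = - \frac{340339028}{13945}$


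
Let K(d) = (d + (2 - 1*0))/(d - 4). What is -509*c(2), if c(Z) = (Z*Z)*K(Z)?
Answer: 4072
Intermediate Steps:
K(d) = (2 + d)/(-4 + d) (K(d) = (d + (2 + 0))/(-4 + d) = (d + 2)/(-4 + d) = (2 + d)/(-4 + d))
c(Z) = Z²*(2 + Z)/(-4 + Z) (c(Z) = (Z*Z)*((2 + Z)/(-4 + Z)) = Z²*((2 + Z)/(-4 + Z)) = Z²*(2 + Z)/(-4 + Z))
-509*c(2) = -509*2²*(2 + 2)/(-4 + 2) = -2036*4/(-2) = -2036*(-1)*4/2 = -509*(-8) = 4072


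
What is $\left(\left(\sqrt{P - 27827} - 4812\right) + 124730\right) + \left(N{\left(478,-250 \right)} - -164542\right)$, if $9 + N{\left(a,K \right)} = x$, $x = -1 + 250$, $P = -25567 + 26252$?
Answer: $284700 + i \sqrt{27142} \approx 2.847 \cdot 10^{5} + 164.75 i$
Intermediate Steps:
$P = 685$
$x = 249$
$N{\left(a,K \right)} = 240$ ($N{\left(a,K \right)} = -9 + 249 = 240$)
$\left(\left(\sqrt{P - 27827} - 4812\right) + 124730\right) + \left(N{\left(478,-250 \right)} - -164542\right) = \left(\left(\sqrt{685 - 27827} - 4812\right) + 124730\right) + \left(240 - -164542\right) = \left(\left(\sqrt{-27142} - 4812\right) + 124730\right) + \left(240 + 164542\right) = \left(\left(i \sqrt{27142} - 4812\right) + 124730\right) + 164782 = \left(\left(-4812 + i \sqrt{27142}\right) + 124730\right) + 164782 = \left(119918 + i \sqrt{27142}\right) + 164782 = 284700 + i \sqrt{27142}$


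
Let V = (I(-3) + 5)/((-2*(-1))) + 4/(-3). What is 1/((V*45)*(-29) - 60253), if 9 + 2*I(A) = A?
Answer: -2/115721 ≈ -1.7283e-5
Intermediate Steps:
I(A) = -9/2 + A/2
V = -11/6 (V = ((-9/2 + (½)*(-3)) + 5)/((-2*(-1))) + 4/(-3) = ((-9/2 - 3/2) + 5)/2 + 4*(-⅓) = (-6 + 5)*(½) - 4/3 = -1*½ - 4/3 = -½ - 4/3 = -11/6 ≈ -1.8333)
1/((V*45)*(-29) - 60253) = 1/(-11/6*45*(-29) - 60253) = 1/(-165/2*(-29) - 60253) = 1/(4785/2 - 60253) = 1/(-115721/2) = -2/115721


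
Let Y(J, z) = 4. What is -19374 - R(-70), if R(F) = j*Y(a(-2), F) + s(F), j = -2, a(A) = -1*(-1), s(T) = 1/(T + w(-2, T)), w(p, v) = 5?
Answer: -1258789/65 ≈ -19366.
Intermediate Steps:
s(T) = 1/(5 + T) (s(T) = 1/(T + 5) = 1/(5 + T))
a(A) = 1
R(F) = -8 + 1/(5 + F) (R(F) = -2*4 + 1/(5 + F) = -8 + 1/(5 + F))
-19374 - R(-70) = -19374 - (-39 - 8*(-70))/(5 - 70) = -19374 - (-39 + 560)/(-65) = -19374 - (-1)*521/65 = -19374 - 1*(-521/65) = -19374 + 521/65 = -1258789/65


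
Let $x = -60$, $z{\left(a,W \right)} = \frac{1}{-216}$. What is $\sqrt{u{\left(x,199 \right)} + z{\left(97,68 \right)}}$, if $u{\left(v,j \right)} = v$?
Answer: $\frac{i \sqrt{77766}}{36} \approx 7.7463 i$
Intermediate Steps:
$z{\left(a,W \right)} = - \frac{1}{216}$
$\sqrt{u{\left(x,199 \right)} + z{\left(97,68 \right)}} = \sqrt{-60 - \frac{1}{216}} = \sqrt{- \frac{12961}{216}} = \frac{i \sqrt{77766}}{36}$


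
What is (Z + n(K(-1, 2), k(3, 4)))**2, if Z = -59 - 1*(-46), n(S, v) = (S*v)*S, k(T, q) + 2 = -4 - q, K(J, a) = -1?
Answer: 529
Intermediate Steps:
k(T, q) = -6 - q (k(T, q) = -2 + (-4 - q) = -6 - q)
n(S, v) = v*S**2
Z = -13 (Z = -59 + 46 = -13)
(Z + n(K(-1, 2), k(3, 4)))**2 = (-13 + (-6 - 1*4)*(-1)**2)**2 = (-13 + (-6 - 4)*1)**2 = (-13 - 10*1)**2 = (-13 - 10)**2 = (-23)**2 = 529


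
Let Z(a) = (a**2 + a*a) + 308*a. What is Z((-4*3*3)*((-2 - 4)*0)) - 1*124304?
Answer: -124304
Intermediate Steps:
Z(a) = 2*a**2 + 308*a (Z(a) = (a**2 + a**2) + 308*a = 2*a**2 + 308*a)
Z((-4*3*3)*((-2 - 4)*0)) - 1*124304 = 2*((-4*3*3)*((-2 - 4)*0))*(154 + (-4*3*3)*((-2 - 4)*0)) - 1*124304 = 2*((-12*3)*(-6*0))*(154 + (-12*3)*(-6*0)) - 124304 = 2*(-36*0)*(154 - 36*0) - 124304 = 2*0*(154 + 0) - 124304 = 2*0*154 - 124304 = 0 - 124304 = -124304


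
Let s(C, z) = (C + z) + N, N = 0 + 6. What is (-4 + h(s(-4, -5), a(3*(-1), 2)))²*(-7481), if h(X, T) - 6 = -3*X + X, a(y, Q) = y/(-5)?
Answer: -478784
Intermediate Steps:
N = 6
s(C, z) = 6 + C + z (s(C, z) = (C + z) + 6 = 6 + C + z)
a(y, Q) = -y/5 (a(y, Q) = y*(-⅕) = -y/5)
h(X, T) = 6 - 2*X (h(X, T) = 6 + (-3*X + X) = 6 - 2*X)
(-4 + h(s(-4, -5), a(3*(-1), 2)))²*(-7481) = (-4 + (6 - 2*(6 - 4 - 5)))²*(-7481) = (-4 + (6 - 2*(-3)))²*(-7481) = (-4 + (6 + 6))²*(-7481) = (-4 + 12)²*(-7481) = 8²*(-7481) = 64*(-7481) = -478784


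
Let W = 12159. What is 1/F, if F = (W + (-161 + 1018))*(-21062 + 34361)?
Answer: 1/173099784 ≈ 5.7770e-9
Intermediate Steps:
F = 173099784 (F = (12159 + (-161 + 1018))*(-21062 + 34361) = (12159 + 857)*13299 = 13016*13299 = 173099784)
1/F = 1/173099784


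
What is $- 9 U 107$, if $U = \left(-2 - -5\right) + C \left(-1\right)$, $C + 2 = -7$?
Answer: $-11556$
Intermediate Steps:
$C = -9$ ($C = -2 - 7 = -9$)
$U = 12$ ($U = \left(-2 - -5\right) - -9 = \left(-2 + 5\right) + 9 = 3 + 9 = 12$)
$- 9 U 107 = \left(-9\right) 12 \cdot 107 = \left(-108\right) 107 = -11556$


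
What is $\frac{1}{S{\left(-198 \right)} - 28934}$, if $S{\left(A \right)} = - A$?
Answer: $- \frac{1}{28736} \approx -3.48 \cdot 10^{-5}$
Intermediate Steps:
$\frac{1}{S{\left(-198 \right)} - 28934} = \frac{1}{\left(-1\right) \left(-198\right) - 28934} = \frac{1}{198 - 28934} = \frac{1}{-28736} = - \frac{1}{28736}$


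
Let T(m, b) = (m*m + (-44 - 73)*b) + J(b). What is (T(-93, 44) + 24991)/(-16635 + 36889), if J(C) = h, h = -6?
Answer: 14243/10127 ≈ 1.4064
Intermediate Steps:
J(C) = -6
T(m, b) = -6 + m² - 117*b (T(m, b) = (m*m + (-44 - 73)*b) - 6 = (m² - 117*b) - 6 = -6 + m² - 117*b)
(T(-93, 44) + 24991)/(-16635 + 36889) = ((-6 + (-93)² - 117*44) + 24991)/(-16635 + 36889) = ((-6 + 8649 - 5148) + 24991)/20254 = (3495 + 24991)*(1/20254) = 28486*(1/20254) = 14243/10127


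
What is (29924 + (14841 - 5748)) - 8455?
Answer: 30562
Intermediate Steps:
(29924 + (14841 - 5748)) - 8455 = (29924 + 9093) - 8455 = 39017 - 8455 = 30562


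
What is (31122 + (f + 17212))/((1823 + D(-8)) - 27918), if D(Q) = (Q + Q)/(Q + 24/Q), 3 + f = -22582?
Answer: -283239/287029 ≈ -0.98680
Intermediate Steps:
f = -22585 (f = -3 - 22582 = -22585)
D(Q) = 2*Q/(Q + 24/Q) (D(Q) = (2*Q)/(Q + 24/Q) = 2*Q/(Q + 24/Q))
(31122 + (f + 17212))/((1823 + D(-8)) - 27918) = (31122 + (-22585 + 17212))/((1823 + 2*(-8)**2/(24 + (-8)**2)) - 27918) = (31122 - 5373)/((1823 + 2*64/(24 + 64)) - 27918) = 25749/((1823 + 2*64/88) - 27918) = 25749/((1823 + 2*64*(1/88)) - 27918) = 25749/((1823 + 16/11) - 27918) = 25749/(20069/11 - 27918) = 25749/(-287029/11) = 25749*(-11/287029) = -283239/287029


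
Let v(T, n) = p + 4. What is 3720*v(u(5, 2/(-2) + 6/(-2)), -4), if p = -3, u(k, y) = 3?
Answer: 3720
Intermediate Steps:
v(T, n) = 1 (v(T, n) = -3 + 4 = 1)
3720*v(u(5, 2/(-2) + 6/(-2)), -4) = 3720*1 = 3720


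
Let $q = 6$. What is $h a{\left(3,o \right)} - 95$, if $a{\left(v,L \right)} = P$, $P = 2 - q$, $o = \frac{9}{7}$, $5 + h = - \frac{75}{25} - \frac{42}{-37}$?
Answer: $- \frac{2499}{37} \approx -67.541$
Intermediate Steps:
$h = - \frac{254}{37}$ ($h = -5 - \left(3 - \frac{42}{37}\right) = -5 - \frac{69}{37} = - \frac{254}{37} \approx -6.8649$)
$o = \frac{9}{7}$ ($o = 9 \cdot \frac{1}{7} = \frac{9}{7} \approx 1.2857$)
$P = -4$ ($P = 2 - 6 = -4$)
$a{\left(v,L \right)} = -4$
$h a{\left(3,o \right)} - 95 = \left(- \frac{254}{37}\right) \left(-4\right) - 95 = \frac{1016}{37} - 95 = - \frac{2499}{37}$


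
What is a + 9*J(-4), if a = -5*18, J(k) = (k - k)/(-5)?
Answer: -90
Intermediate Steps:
J(k) = 0 (J(k) = 0*(-1/5) = 0)
a = -90
a + 9*J(-4) = -90 + 9*0 = -90 + 0 = -90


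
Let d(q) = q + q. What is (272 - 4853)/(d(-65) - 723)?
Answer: 4581/853 ≈ 5.3705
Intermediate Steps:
d(q) = 2*q
(272 - 4853)/(d(-65) - 723) = (272 - 4853)/(2*(-65) - 723) = -4581/(-130 - 723) = -4581/(-853) = -4581*(-1/853) = 4581/853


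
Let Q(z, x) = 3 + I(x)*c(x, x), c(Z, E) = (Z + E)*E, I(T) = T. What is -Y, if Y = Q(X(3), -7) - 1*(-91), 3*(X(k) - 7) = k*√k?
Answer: 592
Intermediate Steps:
c(Z, E) = E*(E + Z) (c(Z, E) = (E + Z)*E = E*(E + Z))
X(k) = 7 + k^(3/2)/3 (X(k) = 7 + (k*√k)/3 = 7 + k^(3/2)/3)
Q(z, x) = 3 + 2*x³ (Q(z, x) = 3 + x*(x*(x + x)) = 3 + x*(x*(2*x)) = 3 + x*(2*x²) = 3 + 2*x³)
Y = -592 (Y = (3 + 2*(-7)³) - 1*(-91) = (3 + 2*(-343)) + 91 = (3 - 686) + 91 = -683 + 91 = -592)
-Y = -1*(-592) = 592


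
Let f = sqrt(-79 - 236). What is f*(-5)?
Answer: -15*I*sqrt(35) ≈ -88.741*I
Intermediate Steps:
f = 3*I*sqrt(35) (f = sqrt(-315) = 3*I*sqrt(35) ≈ 17.748*I)
f*(-5) = (3*I*sqrt(35))*(-5) = -15*I*sqrt(35)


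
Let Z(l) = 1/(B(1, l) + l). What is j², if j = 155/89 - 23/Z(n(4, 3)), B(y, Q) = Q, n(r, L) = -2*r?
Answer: 1082870649/7921 ≈ 1.3671e+5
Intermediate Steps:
Z(l) = 1/(2*l) (Z(l) = 1/(l + l) = 1/(2*l))
j = 32907/89 (j = 155/89 - 23/(1/(2*((-2*4)))) = 155*(1/89) - 23/((½)/(-8)) = 155/89 - 23/((½)*(-⅛)) = 155/89 - 23/(-1/16) = 155/89 - 23*(-16) = 155/89 + 368 = 32907/89 ≈ 369.74)
j² = (32907/89)² = 1082870649/7921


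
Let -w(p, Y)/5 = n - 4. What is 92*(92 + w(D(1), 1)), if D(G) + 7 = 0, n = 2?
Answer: 9384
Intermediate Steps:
D(G) = -7 (D(G) = -7 + 0 = -7)
w(p, Y) = 10 (w(p, Y) = -5*(2 - 4) = -5*(-2) = 10)
92*(92 + w(D(1), 1)) = 92*(92 + 10) = 92*102 = 9384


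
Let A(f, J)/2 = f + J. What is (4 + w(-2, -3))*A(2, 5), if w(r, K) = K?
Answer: 14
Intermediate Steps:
A(f, J) = 2*J + 2*f (A(f, J) = 2*(f + J) = 2*(J + f) = 2*J + 2*f)
(4 + w(-2, -3))*A(2, 5) = (4 - 3)*(2*5 + 2*2) = 1*(10 + 4) = 1*14 = 14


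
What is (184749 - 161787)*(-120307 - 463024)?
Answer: -13394446422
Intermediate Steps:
(184749 - 161787)*(-120307 - 463024) = 22962*(-583331) = -13394446422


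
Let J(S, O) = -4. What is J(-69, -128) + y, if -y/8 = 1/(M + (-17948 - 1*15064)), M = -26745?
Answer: -239020/59757 ≈ -3.9999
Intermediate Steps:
y = 8/59757 (y = -8/(-26745 + (-17948 - 1*15064)) = -8/(-26745 + (-17948 - 15064)) = -8/(-26745 - 33012) = -8/(-59757) = -8*(-1/59757) = 8/59757 ≈ 0.00013388)
J(-69, -128) + y = -4 + 8/59757 = -239020/59757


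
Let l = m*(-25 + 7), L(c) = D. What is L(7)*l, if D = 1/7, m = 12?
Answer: -216/7 ≈ -30.857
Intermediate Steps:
D = ⅐ (D = 1*(⅐) = ⅐ ≈ 0.14286)
L(c) = ⅐
l = -216 (l = 12*(-25 + 7) = 12*(-18) = -216)
L(7)*l = (⅐)*(-216) = -216/7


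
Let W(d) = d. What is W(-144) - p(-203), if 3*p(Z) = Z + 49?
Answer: -278/3 ≈ -92.667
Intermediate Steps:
p(Z) = 49/3 + Z/3 (p(Z) = (Z + 49)/3 = (49 + Z)/3 = 49/3 + Z/3)
W(-144) - p(-203) = -144 - (49/3 + (1/3)*(-203)) = -144 - (49/3 - 203/3) = -144 - 1*(-154/3) = -144 + 154/3 = -278/3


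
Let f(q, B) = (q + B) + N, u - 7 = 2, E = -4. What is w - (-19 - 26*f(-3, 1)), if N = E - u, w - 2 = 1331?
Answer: 962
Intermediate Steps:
w = 1333 (w = 2 + 1331 = 1333)
u = 9 (u = 7 + 2 = 9)
N = -13 (N = -4 - 1*9 = -4 - 9 = -13)
f(q, B) = -13 + B + q (f(q, B) = (q + B) - 13 = (B + q) - 13 = -13 + B + q)
w - (-19 - 26*f(-3, 1)) = 1333 - (-19 - 26*(-13 + 1 - 3)) = 1333 - (-19 - 26*(-15)) = 1333 - (-19 + 390) = 1333 - 1*371 = 1333 - 371 = 962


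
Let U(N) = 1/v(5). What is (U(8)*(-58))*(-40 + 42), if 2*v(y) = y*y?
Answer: -232/25 ≈ -9.2800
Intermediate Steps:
v(y) = y**2/2 (v(y) = (y*y)/2 = y**2/2)
U(N) = 2/25 (U(N) = 1/((1/2)*5**2) = 1/((1/2)*25) = 1/(25/2) = 2/25)
(U(8)*(-58))*(-40 + 42) = ((2/25)*(-58))*(-40 + 42) = -116/25*2 = -232/25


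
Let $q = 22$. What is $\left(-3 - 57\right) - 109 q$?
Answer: $-2458$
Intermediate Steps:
$\left(-3 - 57\right) - 109 q = \left(-3 - 57\right) - 2398 = -60 - 2398 = -2458$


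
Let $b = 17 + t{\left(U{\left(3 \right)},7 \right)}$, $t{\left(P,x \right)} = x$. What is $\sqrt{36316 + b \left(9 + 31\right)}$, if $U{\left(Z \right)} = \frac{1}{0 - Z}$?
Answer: $2 \sqrt{9319} \approx 193.07$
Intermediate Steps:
$U{\left(Z \right)} = - \frac{1}{Z}$ ($U{\left(Z \right)} = \frac{1}{\left(-1\right) Z} = - \frac{1}{Z}$)
$b = 24$ ($b = 17 + 7 = 24$)
$\sqrt{36316 + b \left(9 + 31\right)} = \sqrt{36316 + 24 \left(9 + 31\right)} = \sqrt{36316 + 24 \cdot 40} = \sqrt{36316 + 960} = \sqrt{37276} = 2 \sqrt{9319}$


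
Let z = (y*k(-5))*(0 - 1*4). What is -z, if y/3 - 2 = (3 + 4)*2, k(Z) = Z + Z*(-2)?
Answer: 960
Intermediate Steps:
k(Z) = -Z (k(Z) = Z - 2*Z = -Z)
y = 48 (y = 6 + 3*((3 + 4)*2) = 6 + 3*(7*2) = 6 + 3*14 = 6 + 42 = 48)
z = -960 (z = (48*(-1*(-5)))*(0 - 1*4) = (48*5)*(0 - 4) = 240*(-4) = -960)
-z = -1*(-960) = 960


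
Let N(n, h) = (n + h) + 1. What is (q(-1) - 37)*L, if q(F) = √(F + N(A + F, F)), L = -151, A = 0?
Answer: 5587 - 151*I*√2 ≈ 5587.0 - 213.55*I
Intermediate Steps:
N(n, h) = 1 + h + n (N(n, h) = (h + n) + 1 = 1 + h + n)
q(F) = √(1 + 3*F) (q(F) = √(F + (1 + F + (0 + F))) = √(F + (1 + F + F)) = √(F + (1 + 2*F)) = √(1 + 3*F))
(q(-1) - 37)*L = (√(1 + 3*(-1)) - 37)*(-151) = (√(1 - 3) - 37)*(-151) = (√(-2) - 37)*(-151) = (I*√2 - 37)*(-151) = (-37 + I*√2)*(-151) = 5587 - 151*I*√2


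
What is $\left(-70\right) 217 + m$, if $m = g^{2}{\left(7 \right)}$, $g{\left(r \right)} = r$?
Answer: $-15141$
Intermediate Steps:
$m = 49$ ($m = 7^{2} = 49$)
$\left(-70\right) 217 + m = \left(-70\right) 217 + 49 = -15190 + 49 = -15141$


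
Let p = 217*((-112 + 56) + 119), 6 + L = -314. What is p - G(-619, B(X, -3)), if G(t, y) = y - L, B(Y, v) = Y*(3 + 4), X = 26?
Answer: 13169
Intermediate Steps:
L = -320 (L = -6 - 314 = -320)
B(Y, v) = 7*Y (B(Y, v) = Y*7 = 7*Y)
G(t, y) = 320 + y (G(t, y) = y - 1*(-320) = y + 320 = 320 + y)
p = 13671 (p = 217*(-56 + 119) = 217*63 = 13671)
p - G(-619, B(X, -3)) = 13671 - (320 + 7*26) = 13671 - (320 + 182) = 13671 - 1*502 = 13671 - 502 = 13169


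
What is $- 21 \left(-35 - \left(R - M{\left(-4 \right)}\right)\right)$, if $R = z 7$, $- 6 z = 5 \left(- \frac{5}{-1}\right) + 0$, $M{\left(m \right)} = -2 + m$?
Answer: $\frac{497}{2} \approx 248.5$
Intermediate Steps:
$z = - \frac{25}{6}$ ($z = - \frac{5 \left(- \frac{5}{-1}\right) + 0}{6} = - \frac{5 \left(\left(-5\right) \left(-1\right)\right) + 0}{6} = - \frac{5 \cdot 5 + 0}{6} = - \frac{25 + 0}{6} = \left(- \frac{1}{6}\right) 25 = - \frac{25}{6} \approx -4.1667$)
$R = - \frac{175}{6}$ ($R = \left(- \frac{25}{6}\right) 7 = - \frac{175}{6} \approx -29.167$)
$- 21 \left(-35 - \left(R - M{\left(-4 \right)}\right)\right) = - 21 \left(-35 - - \frac{139}{6}\right) = - 21 \left(-35 + \left(-6 + \frac{175}{6}\right)\right) = - 21 \left(-35 + \frac{139}{6}\right) = \left(-21\right) \left(- \frac{71}{6}\right) = \frac{497}{2}$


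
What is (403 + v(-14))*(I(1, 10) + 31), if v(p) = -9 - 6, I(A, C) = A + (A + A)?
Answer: 13192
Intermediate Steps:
I(A, C) = 3*A (I(A, C) = A + 2*A = 3*A)
v(p) = -15
(403 + v(-14))*(I(1, 10) + 31) = (403 - 15)*(3*1 + 31) = 388*(3 + 31) = 388*34 = 13192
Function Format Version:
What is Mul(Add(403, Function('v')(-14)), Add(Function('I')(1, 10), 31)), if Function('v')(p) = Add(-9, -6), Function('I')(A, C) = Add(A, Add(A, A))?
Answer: 13192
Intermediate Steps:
Function('I')(A, C) = Mul(3, A) (Function('I')(A, C) = Add(A, Mul(2, A)) = Mul(3, A))
Function('v')(p) = -15
Mul(Add(403, Function('v')(-14)), Add(Function('I')(1, 10), 31)) = Mul(Add(403, -15), Add(Mul(3, 1), 31)) = Mul(388, Add(3, 31)) = Mul(388, 34) = 13192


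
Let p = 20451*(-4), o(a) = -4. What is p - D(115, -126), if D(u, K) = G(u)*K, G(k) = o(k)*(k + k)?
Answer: -197724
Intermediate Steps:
p = -81804
G(k) = -8*k (G(k) = -4*(k + k) = -8*k)
D(u, K) = -8*K*u (D(u, K) = (-8*u)*K = -8*K*u)
p - D(115, -126) = -81804 - (-8)*(-126)*115 = -81804 - 1*115920 = -81804 - 115920 = -197724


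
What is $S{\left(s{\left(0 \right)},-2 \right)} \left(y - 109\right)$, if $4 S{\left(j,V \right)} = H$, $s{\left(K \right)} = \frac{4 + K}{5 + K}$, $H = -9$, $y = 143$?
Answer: $- \frac{153}{2} \approx -76.5$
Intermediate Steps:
$s{\left(K \right)} = \frac{4 + K}{5 + K}$
$S{\left(j,V \right)} = - \frac{9}{4}$ ($S{\left(j,V \right)} = \frac{1}{4} \left(-9\right) = - \frac{9}{4}$)
$S{\left(s{\left(0 \right)},-2 \right)} \left(y - 109\right) = - \frac{9 \left(143 - 109\right)}{4} = \left(- \frac{9}{4}\right) 34 = - \frac{153}{2}$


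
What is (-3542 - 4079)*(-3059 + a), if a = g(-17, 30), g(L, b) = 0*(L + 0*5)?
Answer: 23312639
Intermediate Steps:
g(L, b) = 0 (g(L, b) = 0*(L + 0) = 0*L = 0)
a = 0
(-3542 - 4079)*(-3059 + a) = (-3542 - 4079)*(-3059 + 0) = -7621*(-3059) = 23312639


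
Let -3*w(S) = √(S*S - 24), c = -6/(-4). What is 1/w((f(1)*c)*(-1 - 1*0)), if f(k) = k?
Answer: 2*I*√87/29 ≈ 0.64327*I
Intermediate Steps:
c = 3/2 (c = -6*(-¼) = 3/2 ≈ 1.5000)
w(S) = -√(-24 + S²)/3 (w(S) = -√(S*S - 24)/3 = -√(S² - 24)/3 = -√(-24 + S²)/3)
1/w((f(1)*c)*(-1 - 1*0)) = 1/(-√(-24 + ((1*(3/2))*(-1 - 1*0))²)/3) = 1/(-√(-24 + (3*(-1 + 0)/2)²)/3) = 1/(-√(-24 + ((3/2)*(-1))²)/3) = 1/(-√(-24 + (-3/2)²)/3) = 1/(-√(-24 + 9/4)/3) = 1/(-I*√87/6) = 2*I*√87/29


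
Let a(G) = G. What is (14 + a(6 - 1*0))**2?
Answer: 400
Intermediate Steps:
(14 + a(6 - 1*0))**2 = (14 + (6 - 1*0))**2 = (14 + (6 + 0))**2 = (14 + 6)**2 = 20**2 = 400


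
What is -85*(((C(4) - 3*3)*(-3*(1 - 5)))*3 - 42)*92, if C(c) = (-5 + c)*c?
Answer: 3988200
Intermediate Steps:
C(c) = c*(-5 + c)
-85*(((C(4) - 3*3)*(-3*(1 - 5)))*3 - 42)*92 = -85*(((4*(-5 + 4) - 3*3)*(-3*(1 - 5)))*3 - 42)*92 = -85*(((4*(-1) - 9)*(-3*(-4)))*3 - 42)*92 = -85*(((-4 - 9)*12)*3 - 42)*92 = -85*(-13*12*3 - 42)*92 = -85*(-156*3 - 42)*92 = -85*(-468 - 42)*92 = -85*(-510)*92 = 43350*92 = 3988200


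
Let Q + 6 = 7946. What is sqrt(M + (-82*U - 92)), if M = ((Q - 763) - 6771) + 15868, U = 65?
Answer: 2*sqrt(2713) ≈ 104.17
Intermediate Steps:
Q = 7940 (Q = -6 + 7946 = 7940)
M = 16274 (M = ((7940 - 763) - 6771) + 15868 = (7177 - 6771) + 15868 = 406 + 15868 = 16274)
sqrt(M + (-82*U - 92)) = sqrt(16274 + (-82*65 - 92)) = sqrt(16274 + (-5330 - 92)) = sqrt(16274 - 5422) = sqrt(10852) = 2*sqrt(2713)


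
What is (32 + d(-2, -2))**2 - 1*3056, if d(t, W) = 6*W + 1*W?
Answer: -2732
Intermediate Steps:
d(t, W) = 7*W (d(t, W) = 6*W + W = 7*W)
(32 + d(-2, -2))**2 - 1*3056 = (32 + 7*(-2))**2 - 1*3056 = (32 - 14)**2 - 3056 = 18**2 - 3056 = 324 - 3056 = -2732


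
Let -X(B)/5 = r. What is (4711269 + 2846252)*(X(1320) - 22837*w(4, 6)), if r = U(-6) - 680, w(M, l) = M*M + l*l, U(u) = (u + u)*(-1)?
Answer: -8949495447864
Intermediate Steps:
U(u) = -2*u (U(u) = (2*u)*(-1) = -2*u)
w(M, l) = M**2 + l**2
r = -668 (r = -2*(-6) - 680 = 12 - 680 = -668)
X(B) = 3340 (X(B) = -5*(-668) = 3340)
(4711269 + 2846252)*(X(1320) - 22837*w(4, 6)) = (4711269 + 2846252)*(3340 - 22837*(4**2 + 6**2)) = 7557521*(3340 - 22837*(16 + 36)) = 7557521*(3340 - 22837*52) = 7557521*(3340 - 1187524) = 7557521*(-1184184) = -8949495447864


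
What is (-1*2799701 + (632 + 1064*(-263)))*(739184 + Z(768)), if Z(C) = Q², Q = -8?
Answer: -2276071406448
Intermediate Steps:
Z(C) = 64 (Z(C) = (-8)² = 64)
(-1*2799701 + (632 + 1064*(-263)))*(739184 + Z(768)) = (-1*2799701 + (632 + 1064*(-263)))*(739184 + 64) = (-2799701 + (632 - 279832))*739248 = (-2799701 - 279200)*739248 = -3078901*739248 = -2276071406448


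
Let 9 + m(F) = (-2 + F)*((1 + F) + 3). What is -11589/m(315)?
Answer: -11589/99838 ≈ -0.11608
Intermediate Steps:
m(F) = -9 + (-2 + F)*(4 + F) (m(F) = -9 + (-2 + F)*((1 + F) + 3) = -9 + (-2 + F)*(4 + F))
-11589/m(315) = -11589/(-17 + 315² + 2*315) = -11589/(-17 + 99225 + 630) = -11589/99838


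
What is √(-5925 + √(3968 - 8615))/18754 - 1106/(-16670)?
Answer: 553/8335 + √(-5925 + I*√4647)/18754 ≈ 0.06637 + 0.0041045*I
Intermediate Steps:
√(-5925 + √(3968 - 8615))/18754 - 1106/(-16670) = √(-5925 + √(-4647))*(1/18754) - 1106*(-1/16670) = √(-5925 + I*√4647)*(1/18754) + 553/8335 = √(-5925 + I*√4647)/18754 + 553/8335 = 553/8335 + √(-5925 + I*√4647)/18754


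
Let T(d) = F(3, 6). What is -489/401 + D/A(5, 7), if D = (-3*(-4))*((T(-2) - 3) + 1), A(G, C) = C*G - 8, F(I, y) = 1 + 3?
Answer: -1193/3609 ≈ -0.33056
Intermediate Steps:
F(I, y) = 4
T(d) = 4
A(G, C) = -8 + C*G
D = 24 (D = (-3*(-4))*((4 - 3) + 1) = 12*(1 + 1) = 12*2 = 24)
-489/401 + D/A(5, 7) = -489/401 + 24/(-8 + 7*5) = -489*1/401 + 24/(-8 + 35) = -489/401 + 24/27 = -489/401 + 24*(1/27) = -489/401 + 8/9 = -1193/3609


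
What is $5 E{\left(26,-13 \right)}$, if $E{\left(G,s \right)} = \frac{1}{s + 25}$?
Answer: $\frac{5}{12} \approx 0.41667$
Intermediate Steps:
$E{\left(G,s \right)} = \frac{1}{25 + s}$
$5 E{\left(26,-13 \right)} = \frac{5}{25 - 13} = \frac{5}{12}$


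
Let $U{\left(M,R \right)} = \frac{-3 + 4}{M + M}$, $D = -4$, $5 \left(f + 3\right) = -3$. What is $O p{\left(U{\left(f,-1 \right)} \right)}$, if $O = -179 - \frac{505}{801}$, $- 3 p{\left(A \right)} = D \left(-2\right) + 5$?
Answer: $\frac{1870492}{2403} \approx 778.4$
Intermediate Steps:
$f = - \frac{18}{5}$ ($f = -3 + \frac{1}{5} \left(-3\right) = -3 - \frac{3}{5} = - \frac{18}{5} \approx -3.6$)
$U{\left(M,R \right)} = \frac{1}{2 M}$ ($U{\left(M,R \right)} = 1 \frac{1}{2 M} = \frac{1}{2 M}$)
$p{\left(A \right)} = - \frac{13}{3}$ ($p{\left(A \right)} = - \frac{\left(-4\right) \left(-2\right) + 5}{3} = - \frac{8 + 5}{3} = \left(- \frac{1}{3}\right) 13 = - \frac{13}{3}$)
$O = - \frac{143884}{801}$ ($O = -179 - 505 \cdot \frac{1}{801} = -179 - \frac{505}{801} = - \frac{143884}{801} \approx -179.63$)
$O p{\left(U{\left(f,-1 \right)} \right)} = \left(- \frac{143884}{801}\right) \left(- \frac{13}{3}\right) = \frac{1870492}{2403}$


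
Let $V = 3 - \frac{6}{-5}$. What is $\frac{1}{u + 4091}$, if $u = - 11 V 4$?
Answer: $\frac{5}{19531} \approx 0.000256$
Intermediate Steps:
$V = \frac{21}{5}$ ($V = 3 - - \frac{6}{5} = 3 + \frac{6}{5} = \frac{21}{5} \approx 4.2$)
$u = - \frac{924}{5}$ ($u = \left(-11\right) \frac{21}{5} \cdot 4 = \left(- \frac{231}{5}\right) 4 = - \frac{924}{5} \approx -184.8$)
$\frac{1}{u + 4091} = \frac{1}{- \frac{924}{5} + 4091} = \frac{1}{\frac{19531}{5}} = \frac{5}{19531}$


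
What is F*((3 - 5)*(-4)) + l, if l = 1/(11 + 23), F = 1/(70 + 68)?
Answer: 205/2346 ≈ 0.087383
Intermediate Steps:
F = 1/138 ≈ 0.0072464
l = 1/34 ≈ 0.029412
F*((3 - 5)*(-4)) + l = ((3 - 5)*(-4))/138 + 1/34 = (-2*(-4))/138 + 1/34 = (1/138)*8 + 1/34 = 4/69 + 1/34 = 205/2346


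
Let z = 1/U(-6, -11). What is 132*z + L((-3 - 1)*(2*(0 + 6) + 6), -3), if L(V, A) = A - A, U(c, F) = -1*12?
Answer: -11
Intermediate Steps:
U(c, F) = -12
L(V, A) = 0
z = -1/12 (z = 1/(-12) = -1/12 ≈ -0.083333)
132*z + L((-3 - 1)*(2*(0 + 6) + 6), -3) = 132*(-1/12) + 0 = -11 + 0 = -11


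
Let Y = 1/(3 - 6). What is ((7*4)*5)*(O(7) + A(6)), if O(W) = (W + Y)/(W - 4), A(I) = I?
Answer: 10360/9 ≈ 1151.1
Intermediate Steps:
Y = -⅓ (Y = 1/(-3) = -⅓ ≈ -0.33333)
O(W) = (-⅓ + W)/(-4 + W) (O(W) = (W - ⅓)/(W - 4) = (-⅓ + W)/(-4 + W))
((7*4)*5)*(O(7) + A(6)) = ((7*4)*5)*((-⅓ + 7)/(-4 + 7) + 6) = (28*5)*((20/3)/3 + 6) = 140*((⅓)*(20/3) + 6) = 140*(20/9 + 6) = 140*(74/9) = 10360/9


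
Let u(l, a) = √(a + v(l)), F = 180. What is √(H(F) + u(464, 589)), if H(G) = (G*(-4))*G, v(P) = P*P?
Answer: √(-129600 + √215885) ≈ 359.35*I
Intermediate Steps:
v(P) = P²
H(G) = -4*G² (H(G) = (-4*G)*G = -4*G²)
u(l, a) = √(a + l²)
√(H(F) + u(464, 589)) = √(-4*180² + √(589 + 464²)) = √(-4*32400 + √(589 + 215296)) = √(-129600 + √215885)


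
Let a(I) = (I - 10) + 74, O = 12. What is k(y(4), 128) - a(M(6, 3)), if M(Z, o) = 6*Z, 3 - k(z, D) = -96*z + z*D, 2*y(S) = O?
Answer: -289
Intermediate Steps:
y(S) = 6 (y(S) = (1/2)*12 = 6)
k(z, D) = 3 + 96*z - D*z (k(z, D) = 3 - (-96*z + z*D) = 3 - (-96*z + D*z) = 3 + (96*z - D*z) = 3 + 96*z - D*z)
a(I) = 64 + I (a(I) = (-10 + I) + 74 = 64 + I)
k(y(4), 128) - a(M(6, 3)) = (3 + 96*6 - 1*128*6) - (64 + 6*6) = (3 + 576 - 768) - (64 + 36) = -189 - 1*100 = -189 - 100 = -289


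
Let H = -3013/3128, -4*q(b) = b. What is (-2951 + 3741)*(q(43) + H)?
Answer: -629235/68 ≈ -9253.5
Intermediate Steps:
q(b) = -b/4
H = -131/136 (H = -3013*1/3128 = -131/136 ≈ -0.96323)
(-2951 + 3741)*(q(43) + H) = (-2951 + 3741)*(-¼*43 - 131/136) = 790*(-43/4 - 131/136) = 790*(-1593/136) = -629235/68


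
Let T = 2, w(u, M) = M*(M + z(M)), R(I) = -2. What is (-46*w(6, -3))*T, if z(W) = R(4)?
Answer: -1380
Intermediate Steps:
z(W) = -2
w(u, M) = M*(-2 + M) (w(u, M) = M*(M - 2) = M*(-2 + M))
(-46*w(6, -3))*T = -(-138)*(-2 - 3)*2 = -(-138)*(-5)*2 = -46*15*2 = -690*2 = -1380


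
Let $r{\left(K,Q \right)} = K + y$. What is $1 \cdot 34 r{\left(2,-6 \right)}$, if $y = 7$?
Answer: $306$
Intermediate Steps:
$r{\left(K,Q \right)} = 7 + K$ ($r{\left(K,Q \right)} = K + 7 = 7 + K$)
$1 \cdot 34 r{\left(2,-6 \right)} = 1 \cdot 34 \left(7 + 2\right) = 34 \cdot 9 = 306$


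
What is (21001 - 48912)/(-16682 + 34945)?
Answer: -27911/18263 ≈ -1.5283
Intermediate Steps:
(21001 - 48912)/(-16682 + 34945) = -27911/18263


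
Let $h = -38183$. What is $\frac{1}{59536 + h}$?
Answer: $\frac{1}{21353} \approx 4.6832 \cdot 10^{-5}$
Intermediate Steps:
$\frac{1}{59536 + h} = \frac{1}{59536 - 38183} = \frac{1}{21353}$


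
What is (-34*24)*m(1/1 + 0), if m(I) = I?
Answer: -816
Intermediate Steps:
(-34*24)*m(1/1 + 0) = (-34*24)*(1/1 + 0) = -816*(1 + 0) = -816*1 = -816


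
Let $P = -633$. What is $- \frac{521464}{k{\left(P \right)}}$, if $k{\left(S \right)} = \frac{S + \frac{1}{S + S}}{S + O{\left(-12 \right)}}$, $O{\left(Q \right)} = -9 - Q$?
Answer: $- \frac{415909257120}{801379} \approx -5.1899 \cdot 10^{5}$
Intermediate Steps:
$k{\left(S \right)} = \frac{S + \frac{1}{2 S}}{3 + S}$ ($k{\left(S \right)} = \frac{S + \frac{1}{S + S}}{S - -3} = \frac{S + \frac{1}{2 S}}{S + \left(-9 + 12\right)} = \frac{S + \frac{1}{2 S}}{S + 3} = \frac{S + \frac{1}{2 S}}{3 + S}$)
$- \frac{521464}{k{\left(P \right)}} = - \frac{521464}{\frac{1}{-633} \frac{1}{3 - 633} \left(\frac{1}{2} + \left(-633\right)^{2}\right)} = - \frac{521464}{\left(- \frac{1}{633}\right) \frac{1}{-630} \left(\frac{1}{2} + 400689\right)} = - \frac{521464}{\left(- \frac{1}{633}\right) \left(- \frac{1}{630}\right) \frac{801379}{2}} = - \frac{521464}{\frac{801379}{797580}} = \left(-521464\right) \frac{797580}{801379} = - \frac{415909257120}{801379}$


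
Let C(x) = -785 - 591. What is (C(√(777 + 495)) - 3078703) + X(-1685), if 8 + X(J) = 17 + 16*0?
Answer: -3080070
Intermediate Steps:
C(x) = -1376
X(J) = 9 (X(J) = -8 + (17 + 16*0) = -8 + (17 + 0) = -8 + 17 = 9)
(C(√(777 + 495)) - 3078703) + X(-1685) = (-1376 - 3078703) + 9 = -3080079 + 9 = -3080070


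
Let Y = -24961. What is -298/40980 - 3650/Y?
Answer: 71069311/511450890 ≈ 0.13896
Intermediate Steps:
-298/40980 - 3650/Y = -298/40980 - 3650/(-24961) = -298*1/40980 - 3650*(-1/24961) = -149/20490 + 3650/24961 = 71069311/511450890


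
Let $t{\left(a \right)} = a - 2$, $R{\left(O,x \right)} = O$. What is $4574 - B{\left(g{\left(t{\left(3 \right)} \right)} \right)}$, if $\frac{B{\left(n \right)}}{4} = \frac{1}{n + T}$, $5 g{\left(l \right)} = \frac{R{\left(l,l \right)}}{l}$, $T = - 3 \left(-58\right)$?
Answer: $\frac{3983934}{871} \approx 4574.0$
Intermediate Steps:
$t{\left(a \right)} = -2 + a$
$T = 174$ ($T = \left(-1\right) \left(-174\right) = 174$)
$g{\left(l \right)} = \frac{1}{5}$ ($g{\left(l \right)} = \frac{l \frac{1}{l}}{5} = \frac{1}{5} \cdot 1 = \frac{1}{5}$)
$B{\left(n \right)} = \frac{4}{174 + n}$ ($B{\left(n \right)} = \frac{4}{n + 174} = \frac{4}{174 + n}$)
$4574 - B{\left(g{\left(t{\left(3 \right)} \right)} \right)} = 4574 - \frac{4}{174 + \frac{1}{5}} = 4574 - \frac{4}{\frac{871}{5}} = 4574 - 4 \cdot \frac{5}{871} = 4574 - \frac{20}{871} = \frac{3983934}{871}$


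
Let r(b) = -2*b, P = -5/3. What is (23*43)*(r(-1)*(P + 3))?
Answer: 7912/3 ≈ 2637.3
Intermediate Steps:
P = -5/3 (P = -5*⅓ = -5/3 ≈ -1.6667)
(23*43)*(r(-1)*(P + 3)) = (23*43)*((-2*(-1))*(-5/3 + 3)) = 989*(2*(4/3)) = 989*(8/3) = 7912/3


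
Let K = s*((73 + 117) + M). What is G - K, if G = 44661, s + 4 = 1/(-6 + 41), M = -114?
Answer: 1573699/35 ≈ 44963.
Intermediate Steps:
s = -139/35 (s = -4 + 1/(-6 + 41) = -4 + 1/35 = -139/35 ≈ -3.9714)
K = -10564/35 (K = -139*((73 + 117) - 114)/35 = -139*(190 - 114)/35 = -139/35*76 = -10564/35 ≈ -301.83)
G - K = 44661 - 1*(-10564/35) = 44661 + 10564/35 = 1573699/35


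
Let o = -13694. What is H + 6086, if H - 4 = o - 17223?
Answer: -24827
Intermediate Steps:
H = -30913 (H = 4 + (-13694 - 17223) = 4 - 30917 = -30913)
H + 6086 = -30913 + 6086 = -24827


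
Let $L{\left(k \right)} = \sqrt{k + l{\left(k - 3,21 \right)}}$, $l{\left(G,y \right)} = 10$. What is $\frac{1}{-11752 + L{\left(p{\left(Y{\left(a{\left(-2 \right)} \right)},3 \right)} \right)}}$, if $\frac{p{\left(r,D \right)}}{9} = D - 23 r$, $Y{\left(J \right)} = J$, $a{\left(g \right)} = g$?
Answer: $- \frac{11752}{138109053} - \frac{\sqrt{451}}{138109053} \approx -8.5246 \cdot 10^{-5}$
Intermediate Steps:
$p{\left(r,D \right)} = - 207 r + 9 D$ ($p{\left(r,D \right)} = 9 \left(D - 23 r\right) = - 207 r + 9 D$)
$L{\left(k \right)} = \sqrt{10 + k}$ ($L{\left(k \right)} = \sqrt{k + 10} = \sqrt{10 + k}$)
$\frac{1}{-11752 + L{\left(p{\left(Y{\left(a{\left(-2 \right)} \right)},3 \right)} \right)}} = \frac{1}{-11752 + \sqrt{10 + \left(\left(-207\right) \left(-2\right) + 9 \cdot 3\right)}} = \frac{1}{-11752 + \sqrt{10 + \left(414 + 27\right)}} = \frac{1}{-11752 + \sqrt{10 + 441}} = \frac{1}{-11752 + \sqrt{451}}$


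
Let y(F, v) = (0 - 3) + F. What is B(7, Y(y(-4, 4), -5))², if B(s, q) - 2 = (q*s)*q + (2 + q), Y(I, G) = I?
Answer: 115600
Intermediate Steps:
y(F, v) = -3 + F
B(s, q) = 4 + q + s*q² (B(s, q) = 2 + ((q*s)*q + (2 + q)) = 2 + (s*q² + (2 + q)) = 2 + (2 + q + s*q²) = 4 + q + s*q²)
B(7, Y(y(-4, 4), -5))² = (4 + (-3 - 4) + 7*(-3 - 4)²)² = (4 - 7 + 7*(-7)²)² = (4 - 7 + 7*49)² = (4 - 7 + 343)² = 340² = 115600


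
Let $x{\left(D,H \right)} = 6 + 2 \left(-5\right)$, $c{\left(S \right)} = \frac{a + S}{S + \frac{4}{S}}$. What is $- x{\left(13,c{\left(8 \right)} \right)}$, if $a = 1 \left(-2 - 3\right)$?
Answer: $4$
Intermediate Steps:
$a = -5$ ($a = 1 \left(-5\right) = -5$)
$c{\left(S \right)} = \frac{-5 + S}{S + \frac{4}{S}}$
$x{\left(D,H \right)} = -4$ ($x{\left(D,H \right)} = 6 - 10 = -4$)
$- x{\left(13,c{\left(8 \right)} \right)} = \left(-1\right) \left(-4\right) = 4$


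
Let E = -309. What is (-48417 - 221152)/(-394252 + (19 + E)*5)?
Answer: 269569/395702 ≈ 0.68124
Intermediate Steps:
(-48417 - 221152)/(-394252 + (19 + E)*5) = (-48417 - 221152)/(-394252 + (19 - 309)*5) = -269569/(-394252 - 290*5) = -269569/(-394252 - 1450) = -269569/(-395702) = -269569*(-1/395702) = 269569/395702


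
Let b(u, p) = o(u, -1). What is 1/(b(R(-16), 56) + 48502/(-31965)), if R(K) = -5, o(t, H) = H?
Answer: -31965/80467 ≈ -0.39724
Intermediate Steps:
b(u, p) = -1
1/(b(R(-16), 56) + 48502/(-31965)) = 1/(-1 + 48502/(-31965)) = 1/(-1 + 48502*(-1/31965)) = 1/(-1 - 48502/31965) = 1/(-80467/31965) = -31965/80467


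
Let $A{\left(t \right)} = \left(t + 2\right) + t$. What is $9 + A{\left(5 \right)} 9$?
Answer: $117$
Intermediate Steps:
$A{\left(t \right)} = 2 + 2 t$ ($A{\left(t \right)} = \left(2 + t\right) + t = 2 + 2 t$)
$9 + A{\left(5 \right)} 9 = 9 + \left(2 + 2 \cdot 5\right) 9 = 9 + \left(2 + 10\right) 9 = 9 + 12 \cdot 9 = 9 + 108 = 117$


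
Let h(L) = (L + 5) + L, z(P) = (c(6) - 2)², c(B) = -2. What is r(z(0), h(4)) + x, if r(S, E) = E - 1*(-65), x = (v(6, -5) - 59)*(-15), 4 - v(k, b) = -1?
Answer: 888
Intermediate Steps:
z(P) = 16 (z(P) = (-2 - 2)² = (-4)² = 16)
v(k, b) = 5 (v(k, b) = 4 - 1*(-1) = 4 + 1 = 5)
h(L) = 5 + 2*L (h(L) = (5 + L) + L = 5 + 2*L)
x = 810 (x = (5 - 59)*(-15) = -54*(-15) = 810)
r(S, E) = 65 + E (r(S, E) = E + 65 = 65 + E)
r(z(0), h(4)) + x = (65 + (5 + 2*4)) + 810 = (65 + (5 + 8)) + 810 = (65 + 13) + 810 = 78 + 810 = 888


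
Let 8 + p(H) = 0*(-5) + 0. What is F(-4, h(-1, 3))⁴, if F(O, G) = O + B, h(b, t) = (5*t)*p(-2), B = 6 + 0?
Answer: 16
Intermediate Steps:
B = 6
p(H) = -8 (p(H) = -8 + (0*(-5) + 0) = -8 + (0 + 0) = -8 + 0 = -8)
h(b, t) = -40*t (h(b, t) = (5*t)*(-8) = -40*t)
F(O, G) = 6 + O (F(O, G) = O + 6 = 6 + O)
F(-4, h(-1, 3))⁴ = (6 - 4)⁴ = 2⁴ = 16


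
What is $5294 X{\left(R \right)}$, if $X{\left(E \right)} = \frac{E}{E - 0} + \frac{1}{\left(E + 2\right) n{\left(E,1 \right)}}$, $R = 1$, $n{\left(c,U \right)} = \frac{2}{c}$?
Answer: $\frac{18529}{3} \approx 6176.3$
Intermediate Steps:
$X{\left(E \right)} = 1 + \frac{E}{2 \left(2 + E\right)}$ ($X{\left(E \right)} = \frac{E}{E - 0} + \frac{1}{\left(E + 2\right) \frac{2}{E}} = \frac{E}{E + 0} + \frac{\frac{1}{2} E}{2 + E} = \frac{E}{E} + \frac{E}{2 \left(2 + E\right)} = 1 + \frac{E}{2 \left(2 + E\right)}$)
$5294 X{\left(R \right)} = 5294 \frac{4 + 3 \cdot 1}{2 \left(2 + 1\right)} = 5294 \frac{4 + 3}{2 \cdot 3} = 5294 \cdot \frac{1}{2} \cdot \frac{1}{3} \cdot 7 = 5294 \cdot \frac{7}{6} = \frac{18529}{3}$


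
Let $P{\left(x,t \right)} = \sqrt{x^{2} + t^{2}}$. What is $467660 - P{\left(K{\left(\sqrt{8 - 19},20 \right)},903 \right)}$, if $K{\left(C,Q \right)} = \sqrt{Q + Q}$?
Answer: $467660 - \sqrt{815449} \approx 4.6676 \cdot 10^{5}$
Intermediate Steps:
$K{\left(C,Q \right)} = \sqrt{2} \sqrt{Q}$ ($K{\left(C,Q \right)} = \sqrt{2 Q} = \sqrt{2} \sqrt{Q}$)
$P{\left(x,t \right)} = \sqrt{t^{2} + x^{2}}$
$467660 - P{\left(K{\left(\sqrt{8 - 19},20 \right)},903 \right)} = 467660 - \sqrt{903^{2} + \left(\sqrt{2} \sqrt{20}\right)^{2}} = 467660 - \sqrt{815409 + \left(\sqrt{2} \cdot 2 \sqrt{5}\right)^{2}} = 467660 - \sqrt{815409 + \left(2 \sqrt{10}\right)^{2}} = 467660 - \sqrt{815409 + 40} = 467660 - \sqrt{815449}$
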